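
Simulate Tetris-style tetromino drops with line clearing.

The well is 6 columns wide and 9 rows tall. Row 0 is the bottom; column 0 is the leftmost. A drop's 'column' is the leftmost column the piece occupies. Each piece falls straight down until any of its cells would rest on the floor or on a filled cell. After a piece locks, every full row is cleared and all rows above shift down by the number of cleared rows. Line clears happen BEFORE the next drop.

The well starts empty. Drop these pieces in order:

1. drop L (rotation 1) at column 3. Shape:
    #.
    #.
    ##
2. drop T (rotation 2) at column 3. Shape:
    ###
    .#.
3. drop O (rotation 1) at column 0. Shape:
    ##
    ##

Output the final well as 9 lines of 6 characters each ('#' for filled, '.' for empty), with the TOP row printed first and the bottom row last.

Answer: ......
......
......
......
......
...###
...##.
##.#..
##.##.

Derivation:
Drop 1: L rot1 at col 3 lands with bottom-row=0; cleared 0 line(s) (total 0); column heights now [0 0 0 3 1 0], max=3
Drop 2: T rot2 at col 3 lands with bottom-row=2; cleared 0 line(s) (total 0); column heights now [0 0 0 4 4 4], max=4
Drop 3: O rot1 at col 0 lands with bottom-row=0; cleared 0 line(s) (total 0); column heights now [2 2 0 4 4 4], max=4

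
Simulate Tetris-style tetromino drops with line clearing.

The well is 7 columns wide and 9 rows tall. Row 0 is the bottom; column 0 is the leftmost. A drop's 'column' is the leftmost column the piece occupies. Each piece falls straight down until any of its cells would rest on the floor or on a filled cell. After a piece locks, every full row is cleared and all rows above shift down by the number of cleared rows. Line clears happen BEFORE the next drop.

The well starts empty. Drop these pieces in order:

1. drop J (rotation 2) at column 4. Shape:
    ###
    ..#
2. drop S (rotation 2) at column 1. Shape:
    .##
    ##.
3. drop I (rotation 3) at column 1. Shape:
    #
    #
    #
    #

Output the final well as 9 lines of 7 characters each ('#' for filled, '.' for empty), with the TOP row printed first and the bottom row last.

Answer: .......
.......
.......
.......
.#.....
.#.....
.#.....
.######
.##...#

Derivation:
Drop 1: J rot2 at col 4 lands with bottom-row=0; cleared 0 line(s) (total 0); column heights now [0 0 0 0 2 2 2], max=2
Drop 2: S rot2 at col 1 lands with bottom-row=0; cleared 0 line(s) (total 0); column heights now [0 1 2 2 2 2 2], max=2
Drop 3: I rot3 at col 1 lands with bottom-row=1; cleared 0 line(s) (total 0); column heights now [0 5 2 2 2 2 2], max=5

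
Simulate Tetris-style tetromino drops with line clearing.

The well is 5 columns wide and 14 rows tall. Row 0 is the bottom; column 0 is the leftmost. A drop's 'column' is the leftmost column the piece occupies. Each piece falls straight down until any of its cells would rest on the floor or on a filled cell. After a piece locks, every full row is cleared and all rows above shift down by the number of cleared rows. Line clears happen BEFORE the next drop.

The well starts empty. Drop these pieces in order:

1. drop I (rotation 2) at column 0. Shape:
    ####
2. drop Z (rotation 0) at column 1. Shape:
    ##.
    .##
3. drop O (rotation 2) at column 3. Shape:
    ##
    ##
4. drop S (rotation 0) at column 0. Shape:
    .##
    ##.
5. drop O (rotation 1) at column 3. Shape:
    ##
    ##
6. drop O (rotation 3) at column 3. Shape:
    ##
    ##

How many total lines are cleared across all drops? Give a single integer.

Answer: 0

Derivation:
Drop 1: I rot2 at col 0 lands with bottom-row=0; cleared 0 line(s) (total 0); column heights now [1 1 1 1 0], max=1
Drop 2: Z rot0 at col 1 lands with bottom-row=1; cleared 0 line(s) (total 0); column heights now [1 3 3 2 0], max=3
Drop 3: O rot2 at col 3 lands with bottom-row=2; cleared 0 line(s) (total 0); column heights now [1 3 3 4 4], max=4
Drop 4: S rot0 at col 0 lands with bottom-row=3; cleared 0 line(s) (total 0); column heights now [4 5 5 4 4], max=5
Drop 5: O rot1 at col 3 lands with bottom-row=4; cleared 0 line(s) (total 0); column heights now [4 5 5 6 6], max=6
Drop 6: O rot3 at col 3 lands with bottom-row=6; cleared 0 line(s) (total 0); column heights now [4 5 5 8 8], max=8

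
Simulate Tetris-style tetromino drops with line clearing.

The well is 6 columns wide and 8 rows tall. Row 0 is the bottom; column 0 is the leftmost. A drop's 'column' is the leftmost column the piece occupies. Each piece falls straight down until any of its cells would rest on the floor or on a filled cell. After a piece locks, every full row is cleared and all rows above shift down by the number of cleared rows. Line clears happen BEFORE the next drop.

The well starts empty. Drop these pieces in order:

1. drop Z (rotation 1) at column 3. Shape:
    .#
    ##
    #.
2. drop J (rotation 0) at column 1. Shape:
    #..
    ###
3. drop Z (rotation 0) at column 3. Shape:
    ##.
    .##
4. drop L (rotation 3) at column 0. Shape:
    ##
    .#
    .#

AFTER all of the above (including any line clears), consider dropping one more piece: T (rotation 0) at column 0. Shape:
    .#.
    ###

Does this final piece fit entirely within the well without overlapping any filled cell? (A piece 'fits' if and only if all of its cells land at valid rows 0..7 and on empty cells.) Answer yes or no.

Drop 1: Z rot1 at col 3 lands with bottom-row=0; cleared 0 line(s) (total 0); column heights now [0 0 0 2 3 0], max=3
Drop 2: J rot0 at col 1 lands with bottom-row=2; cleared 0 line(s) (total 0); column heights now [0 4 3 3 3 0], max=4
Drop 3: Z rot0 at col 3 lands with bottom-row=3; cleared 0 line(s) (total 0); column heights now [0 4 3 5 5 4], max=5
Drop 4: L rot3 at col 0 lands with bottom-row=4; cleared 0 line(s) (total 0); column heights now [7 7 3 5 5 4], max=7
Test piece T rot0 at col 0 (width 3): heights before test = [7 7 3 5 5 4]; fits = False

Answer: no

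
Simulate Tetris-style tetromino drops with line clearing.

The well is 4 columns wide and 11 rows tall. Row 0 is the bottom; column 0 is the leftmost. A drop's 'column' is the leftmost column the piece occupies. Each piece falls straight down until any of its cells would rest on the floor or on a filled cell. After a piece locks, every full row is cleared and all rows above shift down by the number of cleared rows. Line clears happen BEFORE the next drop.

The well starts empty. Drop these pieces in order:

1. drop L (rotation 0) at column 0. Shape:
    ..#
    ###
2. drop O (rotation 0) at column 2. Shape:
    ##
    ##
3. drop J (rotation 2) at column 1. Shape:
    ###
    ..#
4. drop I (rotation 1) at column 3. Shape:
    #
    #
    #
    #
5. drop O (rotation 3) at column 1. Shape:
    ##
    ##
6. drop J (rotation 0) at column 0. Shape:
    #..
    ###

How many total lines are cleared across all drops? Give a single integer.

Drop 1: L rot0 at col 0 lands with bottom-row=0; cleared 0 line(s) (total 0); column heights now [1 1 2 0], max=2
Drop 2: O rot0 at col 2 lands with bottom-row=2; cleared 0 line(s) (total 0); column heights now [1 1 4 4], max=4
Drop 3: J rot2 at col 1 lands with bottom-row=4; cleared 0 line(s) (total 0); column heights now [1 6 6 6], max=6
Drop 4: I rot1 at col 3 lands with bottom-row=6; cleared 0 line(s) (total 0); column heights now [1 6 6 10], max=10
Drop 5: O rot3 at col 1 lands with bottom-row=6; cleared 0 line(s) (total 0); column heights now [1 8 8 10], max=10
Drop 6: J rot0 at col 0 lands with bottom-row=8; cleared 1 line(s) (total 1); column heights now [9 8 8 9], max=9

Answer: 1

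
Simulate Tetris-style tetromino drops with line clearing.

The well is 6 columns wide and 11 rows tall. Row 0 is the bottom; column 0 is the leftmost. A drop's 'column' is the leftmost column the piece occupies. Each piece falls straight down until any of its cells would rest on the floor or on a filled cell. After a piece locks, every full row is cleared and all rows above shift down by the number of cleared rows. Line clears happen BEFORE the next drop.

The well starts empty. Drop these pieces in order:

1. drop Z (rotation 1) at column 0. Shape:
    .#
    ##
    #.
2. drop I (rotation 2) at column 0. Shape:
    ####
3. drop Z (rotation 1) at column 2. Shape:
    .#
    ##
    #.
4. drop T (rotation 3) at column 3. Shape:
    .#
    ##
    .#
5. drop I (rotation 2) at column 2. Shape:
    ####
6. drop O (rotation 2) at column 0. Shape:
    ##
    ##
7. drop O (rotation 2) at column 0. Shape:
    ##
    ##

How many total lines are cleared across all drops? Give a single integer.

Drop 1: Z rot1 at col 0 lands with bottom-row=0; cleared 0 line(s) (total 0); column heights now [2 3 0 0 0 0], max=3
Drop 2: I rot2 at col 0 lands with bottom-row=3; cleared 0 line(s) (total 0); column heights now [4 4 4 4 0 0], max=4
Drop 3: Z rot1 at col 2 lands with bottom-row=4; cleared 0 line(s) (total 0); column heights now [4 4 6 7 0 0], max=7
Drop 4: T rot3 at col 3 lands with bottom-row=6; cleared 0 line(s) (total 0); column heights now [4 4 6 8 9 0], max=9
Drop 5: I rot2 at col 2 lands with bottom-row=9; cleared 0 line(s) (total 0); column heights now [4 4 10 10 10 10], max=10
Drop 6: O rot2 at col 0 lands with bottom-row=4; cleared 0 line(s) (total 0); column heights now [6 6 10 10 10 10], max=10
Drop 7: O rot2 at col 0 lands with bottom-row=6; cleared 0 line(s) (total 0); column heights now [8 8 10 10 10 10], max=10

Answer: 0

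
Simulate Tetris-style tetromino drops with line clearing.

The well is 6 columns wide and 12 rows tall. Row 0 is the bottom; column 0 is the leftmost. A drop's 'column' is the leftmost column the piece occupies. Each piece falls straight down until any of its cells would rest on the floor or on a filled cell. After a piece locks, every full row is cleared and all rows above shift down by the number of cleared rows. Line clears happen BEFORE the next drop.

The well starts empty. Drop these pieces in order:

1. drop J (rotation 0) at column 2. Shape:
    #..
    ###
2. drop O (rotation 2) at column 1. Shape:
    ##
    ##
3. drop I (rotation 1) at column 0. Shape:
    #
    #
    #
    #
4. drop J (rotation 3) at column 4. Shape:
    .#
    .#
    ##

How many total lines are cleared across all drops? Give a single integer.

Answer: 0

Derivation:
Drop 1: J rot0 at col 2 lands with bottom-row=0; cleared 0 line(s) (total 0); column heights now [0 0 2 1 1 0], max=2
Drop 2: O rot2 at col 1 lands with bottom-row=2; cleared 0 line(s) (total 0); column heights now [0 4 4 1 1 0], max=4
Drop 3: I rot1 at col 0 lands with bottom-row=0; cleared 0 line(s) (total 0); column heights now [4 4 4 1 1 0], max=4
Drop 4: J rot3 at col 4 lands with bottom-row=1; cleared 0 line(s) (total 0); column heights now [4 4 4 1 2 4], max=4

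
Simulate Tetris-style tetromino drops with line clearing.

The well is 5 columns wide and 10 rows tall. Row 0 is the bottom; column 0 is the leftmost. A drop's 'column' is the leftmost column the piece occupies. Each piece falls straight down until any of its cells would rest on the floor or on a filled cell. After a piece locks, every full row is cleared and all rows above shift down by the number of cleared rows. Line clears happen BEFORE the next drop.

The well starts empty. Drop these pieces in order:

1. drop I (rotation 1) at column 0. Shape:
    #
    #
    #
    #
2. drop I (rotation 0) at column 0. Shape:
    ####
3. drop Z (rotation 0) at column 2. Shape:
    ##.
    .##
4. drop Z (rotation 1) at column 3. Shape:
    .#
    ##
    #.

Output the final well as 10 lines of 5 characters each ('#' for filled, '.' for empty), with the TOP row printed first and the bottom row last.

Answer: ....#
...##
...#.
..##.
...##
####.
#....
#....
#....
#....

Derivation:
Drop 1: I rot1 at col 0 lands with bottom-row=0; cleared 0 line(s) (total 0); column heights now [4 0 0 0 0], max=4
Drop 2: I rot0 at col 0 lands with bottom-row=4; cleared 0 line(s) (total 0); column heights now [5 5 5 5 0], max=5
Drop 3: Z rot0 at col 2 lands with bottom-row=5; cleared 0 line(s) (total 0); column heights now [5 5 7 7 6], max=7
Drop 4: Z rot1 at col 3 lands with bottom-row=7; cleared 0 line(s) (total 0); column heights now [5 5 7 9 10], max=10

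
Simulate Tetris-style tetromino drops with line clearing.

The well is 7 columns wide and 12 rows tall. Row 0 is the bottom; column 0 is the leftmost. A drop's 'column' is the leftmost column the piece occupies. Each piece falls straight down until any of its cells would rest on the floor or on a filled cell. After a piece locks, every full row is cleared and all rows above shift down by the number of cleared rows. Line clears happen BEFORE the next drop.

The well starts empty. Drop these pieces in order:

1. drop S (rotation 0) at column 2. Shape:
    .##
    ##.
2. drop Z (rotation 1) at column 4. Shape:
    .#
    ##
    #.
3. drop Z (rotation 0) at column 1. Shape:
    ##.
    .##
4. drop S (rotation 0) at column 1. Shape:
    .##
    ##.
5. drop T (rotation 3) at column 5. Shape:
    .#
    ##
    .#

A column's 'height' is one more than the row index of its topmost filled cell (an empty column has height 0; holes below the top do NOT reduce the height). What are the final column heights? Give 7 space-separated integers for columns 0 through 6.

Drop 1: S rot0 at col 2 lands with bottom-row=0; cleared 0 line(s) (total 0); column heights now [0 0 1 2 2 0 0], max=2
Drop 2: Z rot1 at col 4 lands with bottom-row=2; cleared 0 line(s) (total 0); column heights now [0 0 1 2 4 5 0], max=5
Drop 3: Z rot0 at col 1 lands with bottom-row=2; cleared 0 line(s) (total 0); column heights now [0 4 4 3 4 5 0], max=5
Drop 4: S rot0 at col 1 lands with bottom-row=4; cleared 0 line(s) (total 0); column heights now [0 5 6 6 4 5 0], max=6
Drop 5: T rot3 at col 5 lands with bottom-row=4; cleared 0 line(s) (total 0); column heights now [0 5 6 6 4 6 7], max=7

Answer: 0 5 6 6 4 6 7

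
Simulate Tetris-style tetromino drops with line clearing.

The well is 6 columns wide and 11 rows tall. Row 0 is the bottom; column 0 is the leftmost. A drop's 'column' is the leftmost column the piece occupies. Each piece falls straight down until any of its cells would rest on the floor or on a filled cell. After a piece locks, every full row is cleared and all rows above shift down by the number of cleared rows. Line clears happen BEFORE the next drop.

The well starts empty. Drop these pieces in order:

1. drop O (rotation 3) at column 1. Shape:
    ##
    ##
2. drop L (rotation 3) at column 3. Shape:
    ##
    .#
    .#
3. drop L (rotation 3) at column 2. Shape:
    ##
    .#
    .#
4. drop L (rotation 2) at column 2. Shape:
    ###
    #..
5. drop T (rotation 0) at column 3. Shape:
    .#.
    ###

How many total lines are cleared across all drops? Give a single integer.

Drop 1: O rot3 at col 1 lands with bottom-row=0; cleared 0 line(s) (total 0); column heights now [0 2 2 0 0 0], max=2
Drop 2: L rot3 at col 3 lands with bottom-row=0; cleared 0 line(s) (total 0); column heights now [0 2 2 3 3 0], max=3
Drop 3: L rot3 at col 2 lands with bottom-row=3; cleared 0 line(s) (total 0); column heights now [0 2 6 6 3 0], max=6
Drop 4: L rot2 at col 2 lands with bottom-row=6; cleared 0 line(s) (total 0); column heights now [0 2 8 8 8 0], max=8
Drop 5: T rot0 at col 3 lands with bottom-row=8; cleared 0 line(s) (total 0); column heights now [0 2 8 9 10 9], max=10

Answer: 0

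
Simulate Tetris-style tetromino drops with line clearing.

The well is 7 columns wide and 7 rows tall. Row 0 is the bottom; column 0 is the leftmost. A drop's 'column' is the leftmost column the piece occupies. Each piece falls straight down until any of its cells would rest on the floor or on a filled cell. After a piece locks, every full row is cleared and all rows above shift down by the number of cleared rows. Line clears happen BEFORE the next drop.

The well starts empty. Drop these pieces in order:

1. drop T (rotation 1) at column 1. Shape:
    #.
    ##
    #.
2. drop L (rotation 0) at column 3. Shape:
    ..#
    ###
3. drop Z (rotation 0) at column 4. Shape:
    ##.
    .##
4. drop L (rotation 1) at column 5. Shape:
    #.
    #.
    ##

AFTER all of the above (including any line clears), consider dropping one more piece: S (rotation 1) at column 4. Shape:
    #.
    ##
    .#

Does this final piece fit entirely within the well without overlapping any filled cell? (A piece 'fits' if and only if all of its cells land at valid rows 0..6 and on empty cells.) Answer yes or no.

Drop 1: T rot1 at col 1 lands with bottom-row=0; cleared 0 line(s) (total 0); column heights now [0 3 2 0 0 0 0], max=3
Drop 2: L rot0 at col 3 lands with bottom-row=0; cleared 0 line(s) (total 0); column heights now [0 3 2 1 1 2 0], max=3
Drop 3: Z rot0 at col 4 lands with bottom-row=2; cleared 0 line(s) (total 0); column heights now [0 3 2 1 4 4 3], max=4
Drop 4: L rot1 at col 5 lands with bottom-row=4; cleared 0 line(s) (total 0); column heights now [0 3 2 1 4 7 5], max=7
Test piece S rot1 at col 4 (width 2): heights before test = [0 3 2 1 4 7 5]; fits = False

Answer: no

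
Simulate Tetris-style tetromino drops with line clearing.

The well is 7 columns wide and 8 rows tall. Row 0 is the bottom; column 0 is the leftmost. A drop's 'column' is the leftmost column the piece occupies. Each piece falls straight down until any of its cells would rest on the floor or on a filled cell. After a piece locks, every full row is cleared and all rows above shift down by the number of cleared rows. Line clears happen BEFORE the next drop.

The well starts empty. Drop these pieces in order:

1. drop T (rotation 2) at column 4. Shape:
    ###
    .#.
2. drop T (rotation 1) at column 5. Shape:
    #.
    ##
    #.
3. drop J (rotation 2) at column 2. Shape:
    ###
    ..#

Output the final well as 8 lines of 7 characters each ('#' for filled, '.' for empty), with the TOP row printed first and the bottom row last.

Answer: .......
.......
.......
.....#.
..#####
....##.
....###
.....#.

Derivation:
Drop 1: T rot2 at col 4 lands with bottom-row=0; cleared 0 line(s) (total 0); column heights now [0 0 0 0 2 2 2], max=2
Drop 2: T rot1 at col 5 lands with bottom-row=2; cleared 0 line(s) (total 0); column heights now [0 0 0 0 2 5 4], max=5
Drop 3: J rot2 at col 2 lands with bottom-row=2; cleared 0 line(s) (total 0); column heights now [0 0 4 4 4 5 4], max=5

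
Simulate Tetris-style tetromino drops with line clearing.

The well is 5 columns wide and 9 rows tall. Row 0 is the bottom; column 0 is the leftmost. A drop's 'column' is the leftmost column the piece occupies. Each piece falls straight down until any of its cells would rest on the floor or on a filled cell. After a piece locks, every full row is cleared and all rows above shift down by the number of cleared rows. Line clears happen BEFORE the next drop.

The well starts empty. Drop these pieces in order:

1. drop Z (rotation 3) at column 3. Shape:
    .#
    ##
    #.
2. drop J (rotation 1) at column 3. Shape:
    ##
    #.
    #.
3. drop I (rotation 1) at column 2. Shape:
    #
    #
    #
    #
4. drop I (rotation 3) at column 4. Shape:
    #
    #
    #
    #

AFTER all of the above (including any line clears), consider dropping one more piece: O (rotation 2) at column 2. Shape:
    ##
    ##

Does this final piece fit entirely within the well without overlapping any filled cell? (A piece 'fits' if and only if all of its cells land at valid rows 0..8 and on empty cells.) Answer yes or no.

Answer: yes

Derivation:
Drop 1: Z rot3 at col 3 lands with bottom-row=0; cleared 0 line(s) (total 0); column heights now [0 0 0 2 3], max=3
Drop 2: J rot1 at col 3 lands with bottom-row=2; cleared 0 line(s) (total 0); column heights now [0 0 0 5 5], max=5
Drop 3: I rot1 at col 2 lands with bottom-row=0; cleared 0 line(s) (total 0); column heights now [0 0 4 5 5], max=5
Drop 4: I rot3 at col 4 lands with bottom-row=5; cleared 0 line(s) (total 0); column heights now [0 0 4 5 9], max=9
Test piece O rot2 at col 2 (width 2): heights before test = [0 0 4 5 9]; fits = True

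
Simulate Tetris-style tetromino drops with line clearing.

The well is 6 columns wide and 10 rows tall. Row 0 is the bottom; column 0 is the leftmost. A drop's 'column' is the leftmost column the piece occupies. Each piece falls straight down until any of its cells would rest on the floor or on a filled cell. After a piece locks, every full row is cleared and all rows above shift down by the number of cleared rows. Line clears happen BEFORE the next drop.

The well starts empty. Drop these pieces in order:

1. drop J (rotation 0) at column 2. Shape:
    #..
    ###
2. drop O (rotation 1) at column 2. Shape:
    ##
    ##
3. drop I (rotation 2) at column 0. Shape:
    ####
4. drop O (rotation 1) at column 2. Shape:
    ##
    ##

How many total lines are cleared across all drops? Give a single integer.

Drop 1: J rot0 at col 2 lands with bottom-row=0; cleared 0 line(s) (total 0); column heights now [0 0 2 1 1 0], max=2
Drop 2: O rot1 at col 2 lands with bottom-row=2; cleared 0 line(s) (total 0); column heights now [0 0 4 4 1 0], max=4
Drop 3: I rot2 at col 0 lands with bottom-row=4; cleared 0 line(s) (total 0); column heights now [5 5 5 5 1 0], max=5
Drop 4: O rot1 at col 2 lands with bottom-row=5; cleared 0 line(s) (total 0); column heights now [5 5 7 7 1 0], max=7

Answer: 0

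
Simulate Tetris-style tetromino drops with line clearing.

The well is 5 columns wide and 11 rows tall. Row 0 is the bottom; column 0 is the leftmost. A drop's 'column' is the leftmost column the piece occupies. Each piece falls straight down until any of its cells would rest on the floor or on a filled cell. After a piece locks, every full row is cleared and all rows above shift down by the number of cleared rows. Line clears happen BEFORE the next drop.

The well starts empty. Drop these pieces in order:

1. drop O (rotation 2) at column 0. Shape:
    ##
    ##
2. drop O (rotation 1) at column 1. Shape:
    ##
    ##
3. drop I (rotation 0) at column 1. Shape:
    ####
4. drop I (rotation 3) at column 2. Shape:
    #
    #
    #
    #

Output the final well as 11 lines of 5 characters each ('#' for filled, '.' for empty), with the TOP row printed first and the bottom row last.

Drop 1: O rot2 at col 0 lands with bottom-row=0; cleared 0 line(s) (total 0); column heights now [2 2 0 0 0], max=2
Drop 2: O rot1 at col 1 lands with bottom-row=2; cleared 0 line(s) (total 0); column heights now [2 4 4 0 0], max=4
Drop 3: I rot0 at col 1 lands with bottom-row=4; cleared 0 line(s) (total 0); column heights now [2 5 5 5 5], max=5
Drop 4: I rot3 at col 2 lands with bottom-row=5; cleared 0 line(s) (total 0); column heights now [2 5 9 5 5], max=9

Answer: .....
.....
..#..
..#..
..#..
..#..
.####
.##..
.##..
##...
##...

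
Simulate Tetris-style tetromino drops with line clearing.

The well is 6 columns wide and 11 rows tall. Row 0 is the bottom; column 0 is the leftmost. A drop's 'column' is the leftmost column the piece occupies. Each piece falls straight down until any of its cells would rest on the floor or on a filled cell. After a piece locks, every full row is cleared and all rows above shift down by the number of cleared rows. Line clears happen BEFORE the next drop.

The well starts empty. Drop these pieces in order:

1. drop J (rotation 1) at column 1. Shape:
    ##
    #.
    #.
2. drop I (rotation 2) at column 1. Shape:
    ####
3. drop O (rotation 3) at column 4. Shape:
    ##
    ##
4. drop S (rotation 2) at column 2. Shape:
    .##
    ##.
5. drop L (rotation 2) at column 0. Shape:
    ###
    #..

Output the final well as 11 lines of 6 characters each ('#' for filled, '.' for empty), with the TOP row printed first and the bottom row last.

Drop 1: J rot1 at col 1 lands with bottom-row=0; cleared 0 line(s) (total 0); column heights now [0 3 3 0 0 0], max=3
Drop 2: I rot2 at col 1 lands with bottom-row=3; cleared 0 line(s) (total 0); column heights now [0 4 4 4 4 0], max=4
Drop 3: O rot3 at col 4 lands with bottom-row=4; cleared 0 line(s) (total 0); column heights now [0 4 4 4 6 6], max=6
Drop 4: S rot2 at col 2 lands with bottom-row=5; cleared 0 line(s) (total 0); column heights now [0 4 6 7 7 6], max=7
Drop 5: L rot2 at col 0 lands with bottom-row=5; cleared 0 line(s) (total 0); column heights now [7 7 7 7 7 6], max=7

Answer: ......
......
......
......
#####.
#.####
....##
.####.
.##...
.#....
.#....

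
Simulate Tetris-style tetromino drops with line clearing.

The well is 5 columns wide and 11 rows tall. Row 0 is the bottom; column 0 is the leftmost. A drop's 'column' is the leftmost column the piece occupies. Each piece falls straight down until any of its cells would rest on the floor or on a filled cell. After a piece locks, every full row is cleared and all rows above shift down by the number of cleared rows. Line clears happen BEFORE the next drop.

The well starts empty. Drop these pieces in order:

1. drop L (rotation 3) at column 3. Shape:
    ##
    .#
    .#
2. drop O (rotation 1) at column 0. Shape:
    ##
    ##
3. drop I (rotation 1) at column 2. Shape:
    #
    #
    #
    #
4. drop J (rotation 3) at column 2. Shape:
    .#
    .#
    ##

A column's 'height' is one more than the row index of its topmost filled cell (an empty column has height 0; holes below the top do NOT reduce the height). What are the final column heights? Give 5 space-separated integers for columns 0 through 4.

Drop 1: L rot3 at col 3 lands with bottom-row=0; cleared 0 line(s) (total 0); column heights now [0 0 0 3 3], max=3
Drop 2: O rot1 at col 0 lands with bottom-row=0; cleared 0 line(s) (total 0); column heights now [2 2 0 3 3], max=3
Drop 3: I rot1 at col 2 lands with bottom-row=0; cleared 0 line(s) (total 0); column heights now [2 2 4 3 3], max=4
Drop 4: J rot3 at col 2 lands with bottom-row=4; cleared 0 line(s) (total 0); column heights now [2 2 5 7 3], max=7

Answer: 2 2 5 7 3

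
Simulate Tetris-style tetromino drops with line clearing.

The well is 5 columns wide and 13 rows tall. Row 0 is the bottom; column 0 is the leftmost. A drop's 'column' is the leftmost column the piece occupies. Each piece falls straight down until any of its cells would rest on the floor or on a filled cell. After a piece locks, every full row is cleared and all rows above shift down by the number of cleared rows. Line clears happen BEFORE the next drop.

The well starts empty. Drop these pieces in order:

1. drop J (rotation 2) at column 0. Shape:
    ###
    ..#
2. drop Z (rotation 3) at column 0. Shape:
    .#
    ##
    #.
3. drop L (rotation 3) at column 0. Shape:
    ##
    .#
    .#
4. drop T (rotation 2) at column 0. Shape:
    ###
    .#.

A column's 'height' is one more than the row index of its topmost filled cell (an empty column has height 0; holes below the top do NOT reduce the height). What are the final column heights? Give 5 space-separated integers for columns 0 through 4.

Drop 1: J rot2 at col 0 lands with bottom-row=0; cleared 0 line(s) (total 0); column heights now [2 2 2 0 0], max=2
Drop 2: Z rot3 at col 0 lands with bottom-row=2; cleared 0 line(s) (total 0); column heights now [4 5 2 0 0], max=5
Drop 3: L rot3 at col 0 lands with bottom-row=5; cleared 0 line(s) (total 0); column heights now [8 8 2 0 0], max=8
Drop 4: T rot2 at col 0 lands with bottom-row=8; cleared 0 line(s) (total 0); column heights now [10 10 10 0 0], max=10

Answer: 10 10 10 0 0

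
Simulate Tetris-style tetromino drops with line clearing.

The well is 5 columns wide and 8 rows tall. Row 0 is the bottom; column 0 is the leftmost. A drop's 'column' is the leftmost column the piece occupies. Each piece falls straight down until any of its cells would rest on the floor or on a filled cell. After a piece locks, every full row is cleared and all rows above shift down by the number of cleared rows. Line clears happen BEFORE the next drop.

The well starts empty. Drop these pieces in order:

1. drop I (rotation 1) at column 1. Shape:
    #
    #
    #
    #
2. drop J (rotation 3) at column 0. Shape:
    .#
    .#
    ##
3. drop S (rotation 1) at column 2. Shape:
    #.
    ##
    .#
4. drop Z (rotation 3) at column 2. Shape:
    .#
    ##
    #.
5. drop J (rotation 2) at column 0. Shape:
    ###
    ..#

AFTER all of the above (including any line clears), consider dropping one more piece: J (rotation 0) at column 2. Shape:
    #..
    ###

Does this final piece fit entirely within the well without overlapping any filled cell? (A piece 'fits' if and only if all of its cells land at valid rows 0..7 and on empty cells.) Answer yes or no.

Drop 1: I rot1 at col 1 lands with bottom-row=0; cleared 0 line(s) (total 0); column heights now [0 4 0 0 0], max=4
Drop 2: J rot3 at col 0 lands with bottom-row=4; cleared 0 line(s) (total 0); column heights now [5 7 0 0 0], max=7
Drop 3: S rot1 at col 2 lands with bottom-row=0; cleared 0 line(s) (total 0); column heights now [5 7 3 2 0], max=7
Drop 4: Z rot3 at col 2 lands with bottom-row=3; cleared 0 line(s) (total 0); column heights now [5 7 5 6 0], max=7
Drop 5: J rot2 at col 0 lands with bottom-row=6; cleared 0 line(s) (total 0); column heights now [8 8 8 6 0], max=8
Test piece J rot0 at col 2 (width 3): heights before test = [8 8 8 6 0]; fits = False

Answer: no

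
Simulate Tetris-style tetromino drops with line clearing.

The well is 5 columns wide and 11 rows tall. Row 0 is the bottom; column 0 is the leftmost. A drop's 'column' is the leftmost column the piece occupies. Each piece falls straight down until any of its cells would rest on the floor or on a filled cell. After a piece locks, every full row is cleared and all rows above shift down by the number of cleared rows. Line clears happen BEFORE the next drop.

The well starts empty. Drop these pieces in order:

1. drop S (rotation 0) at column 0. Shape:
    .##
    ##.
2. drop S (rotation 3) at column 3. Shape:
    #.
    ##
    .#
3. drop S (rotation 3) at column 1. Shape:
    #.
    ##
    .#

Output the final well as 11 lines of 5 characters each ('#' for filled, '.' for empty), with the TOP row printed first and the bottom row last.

Answer: .....
.....
.....
.....
.....
.....
.#...
.##..
..##.
.####
##..#

Derivation:
Drop 1: S rot0 at col 0 lands with bottom-row=0; cleared 0 line(s) (total 0); column heights now [1 2 2 0 0], max=2
Drop 2: S rot3 at col 3 lands with bottom-row=0; cleared 0 line(s) (total 0); column heights now [1 2 2 3 2], max=3
Drop 3: S rot3 at col 1 lands with bottom-row=2; cleared 0 line(s) (total 0); column heights now [1 5 4 3 2], max=5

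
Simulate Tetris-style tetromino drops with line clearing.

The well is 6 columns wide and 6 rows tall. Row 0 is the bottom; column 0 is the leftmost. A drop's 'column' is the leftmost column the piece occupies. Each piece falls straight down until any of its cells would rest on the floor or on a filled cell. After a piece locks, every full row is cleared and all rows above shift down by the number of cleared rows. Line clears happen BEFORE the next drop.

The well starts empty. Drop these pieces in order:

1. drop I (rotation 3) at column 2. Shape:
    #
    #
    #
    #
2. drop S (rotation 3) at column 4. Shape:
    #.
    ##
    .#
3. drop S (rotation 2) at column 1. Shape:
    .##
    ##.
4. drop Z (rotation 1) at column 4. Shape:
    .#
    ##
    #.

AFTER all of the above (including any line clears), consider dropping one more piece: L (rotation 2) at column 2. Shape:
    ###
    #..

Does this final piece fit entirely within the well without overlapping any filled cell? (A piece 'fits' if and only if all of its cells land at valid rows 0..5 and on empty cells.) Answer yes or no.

Answer: no

Derivation:
Drop 1: I rot3 at col 2 lands with bottom-row=0; cleared 0 line(s) (total 0); column heights now [0 0 4 0 0 0], max=4
Drop 2: S rot3 at col 4 lands with bottom-row=0; cleared 0 line(s) (total 0); column heights now [0 0 4 0 3 2], max=4
Drop 3: S rot2 at col 1 lands with bottom-row=4; cleared 0 line(s) (total 0); column heights now [0 5 6 6 3 2], max=6
Drop 4: Z rot1 at col 4 lands with bottom-row=3; cleared 0 line(s) (total 0); column heights now [0 5 6 6 5 6], max=6
Test piece L rot2 at col 2 (width 3): heights before test = [0 5 6 6 5 6]; fits = False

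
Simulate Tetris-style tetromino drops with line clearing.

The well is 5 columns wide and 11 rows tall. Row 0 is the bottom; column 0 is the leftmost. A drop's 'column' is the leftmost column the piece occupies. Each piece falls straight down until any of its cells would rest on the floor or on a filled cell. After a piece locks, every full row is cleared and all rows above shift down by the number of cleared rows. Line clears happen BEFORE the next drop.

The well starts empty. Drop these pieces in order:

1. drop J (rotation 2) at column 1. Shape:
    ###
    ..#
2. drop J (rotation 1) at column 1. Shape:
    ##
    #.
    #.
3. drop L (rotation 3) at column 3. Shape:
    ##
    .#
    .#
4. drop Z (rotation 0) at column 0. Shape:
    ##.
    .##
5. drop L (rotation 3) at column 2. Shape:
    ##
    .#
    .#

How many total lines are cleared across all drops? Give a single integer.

Drop 1: J rot2 at col 1 lands with bottom-row=0; cleared 0 line(s) (total 0); column heights now [0 2 2 2 0], max=2
Drop 2: J rot1 at col 1 lands with bottom-row=2; cleared 0 line(s) (total 0); column heights now [0 5 5 2 0], max=5
Drop 3: L rot3 at col 3 lands with bottom-row=0; cleared 0 line(s) (total 0); column heights now [0 5 5 3 3], max=5
Drop 4: Z rot0 at col 0 lands with bottom-row=5; cleared 0 line(s) (total 0); column heights now [7 7 6 3 3], max=7
Drop 5: L rot3 at col 2 lands with bottom-row=4; cleared 0 line(s) (total 0); column heights now [7 7 7 7 3], max=7

Answer: 0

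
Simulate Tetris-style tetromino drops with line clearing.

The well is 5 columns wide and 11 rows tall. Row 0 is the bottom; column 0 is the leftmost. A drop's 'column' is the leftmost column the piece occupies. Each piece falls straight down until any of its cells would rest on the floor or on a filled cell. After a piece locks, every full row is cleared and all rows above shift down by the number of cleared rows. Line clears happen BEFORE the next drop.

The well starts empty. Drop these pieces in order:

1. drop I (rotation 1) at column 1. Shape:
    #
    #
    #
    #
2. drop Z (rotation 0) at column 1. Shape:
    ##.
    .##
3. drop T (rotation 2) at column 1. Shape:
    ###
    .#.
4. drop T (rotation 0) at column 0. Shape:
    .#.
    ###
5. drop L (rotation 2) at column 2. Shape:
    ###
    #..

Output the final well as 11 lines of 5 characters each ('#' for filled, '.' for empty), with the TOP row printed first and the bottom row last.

Drop 1: I rot1 at col 1 lands with bottom-row=0; cleared 0 line(s) (total 0); column heights now [0 4 0 0 0], max=4
Drop 2: Z rot0 at col 1 lands with bottom-row=3; cleared 0 line(s) (total 0); column heights now [0 5 5 4 0], max=5
Drop 3: T rot2 at col 1 lands with bottom-row=5; cleared 0 line(s) (total 0); column heights now [0 7 7 7 0], max=7
Drop 4: T rot0 at col 0 lands with bottom-row=7; cleared 0 line(s) (total 0); column heights now [8 9 8 7 0], max=9
Drop 5: L rot2 at col 2 lands with bottom-row=8; cleared 0 line(s) (total 0); column heights now [8 9 10 10 10], max=10

Answer: .....
..###
.##..
###..
.###.
..#..
.##..
.###.
.#...
.#...
.#...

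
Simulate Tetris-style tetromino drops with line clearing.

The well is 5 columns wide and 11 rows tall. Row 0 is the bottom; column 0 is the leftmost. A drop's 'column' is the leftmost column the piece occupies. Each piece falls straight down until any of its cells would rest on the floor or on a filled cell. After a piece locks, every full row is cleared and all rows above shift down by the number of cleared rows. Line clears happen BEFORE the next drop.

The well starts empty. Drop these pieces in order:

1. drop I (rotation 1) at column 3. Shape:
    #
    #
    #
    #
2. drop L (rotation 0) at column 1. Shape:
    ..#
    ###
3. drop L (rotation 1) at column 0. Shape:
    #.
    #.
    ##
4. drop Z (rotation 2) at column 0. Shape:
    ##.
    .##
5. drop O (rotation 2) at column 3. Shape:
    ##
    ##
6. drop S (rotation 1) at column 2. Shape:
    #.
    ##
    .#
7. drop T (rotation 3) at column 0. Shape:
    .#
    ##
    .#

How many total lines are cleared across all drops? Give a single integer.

Drop 1: I rot1 at col 3 lands with bottom-row=0; cleared 0 line(s) (total 0); column heights now [0 0 0 4 0], max=4
Drop 2: L rot0 at col 1 lands with bottom-row=4; cleared 0 line(s) (total 0); column heights now [0 5 5 6 0], max=6
Drop 3: L rot1 at col 0 lands with bottom-row=5; cleared 0 line(s) (total 0); column heights now [8 6 5 6 0], max=8
Drop 4: Z rot2 at col 0 lands with bottom-row=7; cleared 0 line(s) (total 0); column heights now [9 9 8 6 0], max=9
Drop 5: O rot2 at col 3 lands with bottom-row=6; cleared 1 line(s) (total 1); column heights now [8 8 5 7 7], max=8
Drop 6: S rot1 at col 2 lands with bottom-row=7; cleared 0 line(s) (total 1); column heights now [8 8 10 9 7], max=10
Drop 7: T rot3 at col 0 lands with bottom-row=8; cleared 0 line(s) (total 1); column heights now [10 11 10 9 7], max=11

Answer: 1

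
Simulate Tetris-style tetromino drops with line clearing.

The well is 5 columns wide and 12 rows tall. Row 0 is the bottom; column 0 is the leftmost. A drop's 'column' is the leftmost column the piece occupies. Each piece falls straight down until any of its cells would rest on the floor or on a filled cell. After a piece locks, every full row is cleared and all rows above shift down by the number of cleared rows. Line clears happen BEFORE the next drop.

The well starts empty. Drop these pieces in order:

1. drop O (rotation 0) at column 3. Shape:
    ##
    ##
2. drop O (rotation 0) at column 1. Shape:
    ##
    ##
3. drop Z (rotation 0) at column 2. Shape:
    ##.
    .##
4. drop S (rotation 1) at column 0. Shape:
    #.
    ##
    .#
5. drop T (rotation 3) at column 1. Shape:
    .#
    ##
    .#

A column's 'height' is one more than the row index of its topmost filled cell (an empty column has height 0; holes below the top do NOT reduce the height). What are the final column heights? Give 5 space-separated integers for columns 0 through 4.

Answer: 5 6 7 4 3

Derivation:
Drop 1: O rot0 at col 3 lands with bottom-row=0; cleared 0 line(s) (total 0); column heights now [0 0 0 2 2], max=2
Drop 2: O rot0 at col 1 lands with bottom-row=0; cleared 0 line(s) (total 0); column heights now [0 2 2 2 2], max=2
Drop 3: Z rot0 at col 2 lands with bottom-row=2; cleared 0 line(s) (total 0); column heights now [0 2 4 4 3], max=4
Drop 4: S rot1 at col 0 lands with bottom-row=2; cleared 0 line(s) (total 0); column heights now [5 4 4 4 3], max=5
Drop 5: T rot3 at col 1 lands with bottom-row=4; cleared 0 line(s) (total 0); column heights now [5 6 7 4 3], max=7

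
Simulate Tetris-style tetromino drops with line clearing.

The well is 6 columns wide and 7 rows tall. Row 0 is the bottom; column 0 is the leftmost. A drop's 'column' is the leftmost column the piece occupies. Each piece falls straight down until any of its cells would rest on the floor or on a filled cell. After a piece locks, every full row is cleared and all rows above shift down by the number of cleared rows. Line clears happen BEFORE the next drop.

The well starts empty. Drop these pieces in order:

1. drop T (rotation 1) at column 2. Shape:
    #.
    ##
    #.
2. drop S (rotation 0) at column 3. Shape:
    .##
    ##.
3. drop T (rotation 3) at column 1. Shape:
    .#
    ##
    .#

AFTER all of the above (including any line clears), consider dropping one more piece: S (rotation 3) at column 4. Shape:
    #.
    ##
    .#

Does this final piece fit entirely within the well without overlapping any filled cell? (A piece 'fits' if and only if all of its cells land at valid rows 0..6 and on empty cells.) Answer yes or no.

Answer: yes

Derivation:
Drop 1: T rot1 at col 2 lands with bottom-row=0; cleared 0 line(s) (total 0); column heights now [0 0 3 2 0 0], max=3
Drop 2: S rot0 at col 3 lands with bottom-row=2; cleared 0 line(s) (total 0); column heights now [0 0 3 3 4 4], max=4
Drop 3: T rot3 at col 1 lands with bottom-row=3; cleared 0 line(s) (total 0); column heights now [0 5 6 3 4 4], max=6
Test piece S rot3 at col 4 (width 2): heights before test = [0 5 6 3 4 4]; fits = True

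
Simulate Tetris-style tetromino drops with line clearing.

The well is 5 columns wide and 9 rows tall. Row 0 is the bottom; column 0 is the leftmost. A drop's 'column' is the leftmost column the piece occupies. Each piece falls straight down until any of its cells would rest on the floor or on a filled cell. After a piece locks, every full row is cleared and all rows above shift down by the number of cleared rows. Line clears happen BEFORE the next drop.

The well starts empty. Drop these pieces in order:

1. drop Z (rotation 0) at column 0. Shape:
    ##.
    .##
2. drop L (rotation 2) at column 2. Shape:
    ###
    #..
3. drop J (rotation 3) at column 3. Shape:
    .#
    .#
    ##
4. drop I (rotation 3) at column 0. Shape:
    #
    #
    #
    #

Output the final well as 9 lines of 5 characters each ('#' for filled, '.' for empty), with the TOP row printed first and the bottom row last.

Answer: .....
.....
.....
#...#
#...#
#..##
#.###
###..
.##..

Derivation:
Drop 1: Z rot0 at col 0 lands with bottom-row=0; cleared 0 line(s) (total 0); column heights now [2 2 1 0 0], max=2
Drop 2: L rot2 at col 2 lands with bottom-row=1; cleared 0 line(s) (total 0); column heights now [2 2 3 3 3], max=3
Drop 3: J rot3 at col 3 lands with bottom-row=3; cleared 0 line(s) (total 0); column heights now [2 2 3 4 6], max=6
Drop 4: I rot3 at col 0 lands with bottom-row=2; cleared 0 line(s) (total 0); column heights now [6 2 3 4 6], max=6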